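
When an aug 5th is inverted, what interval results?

d4

The rule of nine gives the new number: 9 − 5 = 4, so a fifth becomes a fourth.
And augmented becomes diminished under inversion, so we get a diminished fourth.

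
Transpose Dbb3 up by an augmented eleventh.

Gb4

Counting four letter names plus an octave up from D lands on G.
Moving 18 semitones up from Dbb3 (the size of an augmented eleventh) reaches Gb4.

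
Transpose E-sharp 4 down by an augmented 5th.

The fifth takes the letter from E down to A.
Moving 8 semitones down from E#4 (the size of an augmented fifth) reaches A3.

A 3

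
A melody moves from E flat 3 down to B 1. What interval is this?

Descending from Eb3 to B1 is the same interval as ascending B1 to Eb3.
B to E spans four letter names (B-C-D-E), plus an octave, so the interval is some kind of eleventh.
The perfect eleventh is 17 semitones; here we have 16, one semitone narrower: diminished.
(Equivalently, a compound diminished fourth: a diminished fourth plus an octave.)

d11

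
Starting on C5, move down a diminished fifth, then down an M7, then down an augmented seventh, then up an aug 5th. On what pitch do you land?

Eb3

C5 down a diminished fifth → F#4 (6 semitones).
Down a major seventh from F#4: G3 (11 semitones down).
Down an augmented seventh from G3: Abb2 (12 semitones down).
Abb2 up an augmented fifth → Eb3 (8 semitones).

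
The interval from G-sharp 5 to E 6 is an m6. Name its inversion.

Interval numbers invert to sum to nine: 6 + 3 = 9, so a sixth inverts to a third.
The quality also flips — minor becomes major — giving a major third.

major third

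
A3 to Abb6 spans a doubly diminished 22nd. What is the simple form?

doubly diminished octave

Subtracting seven from the interval number removes an octave: 22 − 14 = 8.
That makes a doubly diminished twenty-second a compound doubly diminished octave — 2 octaves plus a doubly diminished octave.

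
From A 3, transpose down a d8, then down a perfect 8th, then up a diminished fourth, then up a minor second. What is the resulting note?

E flat 2

Down a diminished octave from A3: A#2 (11 semitones down).
Down a perfect octave from A#2: A#1 (12 semitones down).
A#1 up a diminished fourth → D2 (4 semitones).
A minor second up from D2 is Eb2.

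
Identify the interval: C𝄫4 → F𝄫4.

C to F spans four letter names (C-D-E-F) — that makes it a fourth of some quality.
Counting semitones, Cbb4→Fbb4 is 5, which is the perfect fourth.

perfect 4th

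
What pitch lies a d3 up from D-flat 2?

Counting three letter names up from D lands on F.
A diminished third is 2 semitones; 2 semitones up from Db2 gives Fbb2.

F-double-flat 2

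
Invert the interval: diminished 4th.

The rule of nine gives the new number: 9 − 4 = 5, so a fourth becomes a fifth.
And diminished becomes augmented under inversion, so we get an augmented fifth.

augmented fifth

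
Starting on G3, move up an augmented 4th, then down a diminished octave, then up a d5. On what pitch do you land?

G#3

Up an augmented fourth from G3: C#4 (6 semitones up).
A diminished octave down from C#4 is C##3.
C##3 up a diminished fifth → G#3 (6 semitones).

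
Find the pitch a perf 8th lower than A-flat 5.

A-flat 4

For an octave the letter name doesn't change: still A, an octave down.
A perfect octave is 12 semitones; 12 semitones down from Ab5 gives Ab4.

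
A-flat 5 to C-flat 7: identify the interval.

A to C spans three letter names (A-B-C), plus an octave — that makes it a tenth of some quality.
A major tenth would be 16 semitones, but Ab5 to Cb7 is 15 — one semitone narrower, making it a minor tenth.
(Equivalently, a compound minor third: a minor third plus an octave.)

minor tenth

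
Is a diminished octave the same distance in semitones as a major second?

A diminished octave spans 11 semitones; a major second spans 2 semitones. They differ by 9.

No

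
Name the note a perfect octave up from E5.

E6

An octave keeps the letter name E, an octave up from E.
Moving 12 semitones up from E5 (the size of a perfect octave) reaches E6.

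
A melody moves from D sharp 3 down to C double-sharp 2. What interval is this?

Descending from D#3 to C##2 is the same interval as ascending C##2 to D#3.
C to D spans two letter names (C-D), plus an octave — that makes it a ninth of some quality.
C##2 to D#3 is 13 semitones, a half step short of the major ninth (14), so this is minor.
(Equivalently, a compound minor second: a minor second plus an octave.)

m9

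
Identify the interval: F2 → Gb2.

minor 2nd

F to G spans two letter names (F-G) — that makes it a second of some quality.
At 1 semitone, F2→Gb2 falls one short of a major second: minor.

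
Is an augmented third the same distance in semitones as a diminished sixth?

No

An augmented third spans 5 semitones; a diminished sixth spans 7 semitones. They differ by 2.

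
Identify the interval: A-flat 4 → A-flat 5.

A to A is the same letter name, plus an octave: an octave.
The perfect octave spans 12 semitones, and Ab4 to Ab5 is exactly 12 semitones — so this is a perfect octave.

perfect 8th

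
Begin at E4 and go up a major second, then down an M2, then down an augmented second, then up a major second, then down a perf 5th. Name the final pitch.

Up a major second from E4: F#4 (2 semitones up).
A major second down from F#4 is E4.
Down an augmented second from E4: Db4 (3 semitones down).
Db4 up a major second → Eb4 (2 semitones).
Eb4 down a perfect fifth → Ab3 (7 semitones).

Ab3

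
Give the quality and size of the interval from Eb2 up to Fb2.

minor second

E to F spans two letter names (E-F), so the interval is some kind of second.
Eb2 to Fb2 is 1 semitone, a half step short of the major second (2), so this is minor.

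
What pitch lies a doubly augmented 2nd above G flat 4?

Counting two letter names up from G lands on A.
A doubly augmented second spans 4 semitones, so from Gb4 the target pitch is A#4.

A sharp 4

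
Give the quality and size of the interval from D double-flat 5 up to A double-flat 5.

D to A spans five letter names (D-E-F-G-A), so the interval is some kind of fifth.
Dbb5 to Abb5 is 7 semitones, matching the perfect fifth exactly, so the quality is perfect.

P5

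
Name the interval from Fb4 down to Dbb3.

major tenth

Descending from Fb4 to Dbb3 is the same interval as ascending Dbb3 to Fb4.
D to F spans three letter names (D-E-F), plus an octave: a tenth.
The major tenth spans 16 semitones, and Dbb3 to Fb4 is exactly 16 semitones — so this is a major tenth.
(Equivalently, a compound major third: a major third plus an octave.)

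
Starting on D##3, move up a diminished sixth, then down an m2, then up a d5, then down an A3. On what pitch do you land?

Up a diminished sixth from D##3: B3 (7 semitones up).
B3 down a minor second → A#3 (1 semitone).
A diminished fifth up from A#3 is E4.
An augmented third down from E4 is Cb4.

Cb4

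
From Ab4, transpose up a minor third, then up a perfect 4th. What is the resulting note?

A minor third up from Ab4 is Cb5.
Cb5 up a perfect fourth → Fb5 (5 semitones).

Fb5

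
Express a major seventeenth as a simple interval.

Each octave removed subtracts seven from the number: 17 − 14 = 3.
That makes a major seventeenth a compound major third — 2 octaves plus a major third.

major third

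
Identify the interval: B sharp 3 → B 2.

augmented octave

Descending from B#3 to B2 is the same interval as ascending B2 to B#3.
B to B is the same letter name, plus an octave — that makes it an octave of some quality.
The perfect octave is 12 semitones; here we have 13, one semitone wider: augmented.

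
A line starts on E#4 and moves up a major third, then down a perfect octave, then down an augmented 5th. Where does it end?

E#4 up a major third → G##4 (4 semitones).
Down a perfect octave from G##4: G##3 (12 semitones down).
G##3 down an augmented fifth → C#3 (8 semitones).

C#3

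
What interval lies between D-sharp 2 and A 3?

D to A spans five letter names (D-E-F-G-A), plus an octave: a twelfth.
The perfect twelfth is 19 semitones; here we have 18, one semitone narrower: diminished.
(Equivalently, a compound diminished fifth: a diminished fifth plus an octave.)

diminished 12th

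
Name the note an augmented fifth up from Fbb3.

The fifth takes the letter from F up to C.
An augmented fifth spans 8 semitones, so from Fbb3 the target pitch is Cb4.

Cb4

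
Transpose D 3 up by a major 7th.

C sharp 4

Seven letter names up from D: C.
A major seventh is 11 semitones; 11 semitones up from D3 gives C#4.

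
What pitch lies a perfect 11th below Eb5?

Four letters down from E (plus an octave) reaches B.
A perfect eleventh spans 17 semitones, so from Eb5 the target pitch is Bb3.

Bb3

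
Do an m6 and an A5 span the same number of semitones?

Yes

Both span 8 semitones: a minor sixth and an augmented fifth are the same chromatic distance.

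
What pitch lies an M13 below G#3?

Six letters down from G (plus an octave) reaches B.
A major thirteenth spans 21 semitones, so from G#3 the target pitch is B1.

B1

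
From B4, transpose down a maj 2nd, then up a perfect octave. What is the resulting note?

A5

Down a major second from B4: A4 (2 semitones down).
Up a perfect octave from A4: A5 (12 semitones up).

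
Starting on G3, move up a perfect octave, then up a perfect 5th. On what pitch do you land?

D5

Up a perfect octave from G3: G4 (12 semitones up).
G4 up a perfect fifth → D5 (7 semitones).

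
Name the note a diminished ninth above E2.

Two letters up from E (plus an octave) reaches F.
A diminished ninth is 12 semitones; 12 semitones up from E2 gives Fb3.

Fb3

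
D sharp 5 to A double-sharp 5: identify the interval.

augmented fifth

D to A spans five letter names (D-E-F-G-A), so the interval is some kind of fifth.
The perfect fifth is 7 semitones; here we have 8, one semitone wider: augmented.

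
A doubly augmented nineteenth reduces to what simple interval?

doubly augmented 5th

Each octave removed subtracts seven from the number: 19 − 14 = 5.
That makes a doubly augmented nineteenth a compound doubly augmented fifth — 2 octaves plus a doubly augmented fifth.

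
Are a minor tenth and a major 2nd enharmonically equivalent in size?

A minor tenth is 15 semitones but a major second is 2 semitones — different sizes.

No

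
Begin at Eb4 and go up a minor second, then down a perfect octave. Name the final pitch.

Fb3

Eb4 up a minor second → Fb4 (1 semitone).
Fb4 down a perfect octave → Fb3 (12 semitones).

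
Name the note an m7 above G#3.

Counting seven letter names up from G lands on F.
A minor seventh is 10 semitones; 10 semitones up from G#3 gives F#4.

F#4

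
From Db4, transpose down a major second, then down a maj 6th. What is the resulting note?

A major second down from Db4 is Cb4.
Down a major sixth from Cb4: Ebb3 (9 semitones down).

Ebb3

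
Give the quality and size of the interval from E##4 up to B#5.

E to B spans five letter names (E-F-G-A-B), plus an octave: a twelfth.
The perfect twelfth is 19 semitones; here we have 18, one semitone narrower: diminished.
(Equivalently, a compound diminished fifth: a diminished fifth plus an octave.)

diminished twelfth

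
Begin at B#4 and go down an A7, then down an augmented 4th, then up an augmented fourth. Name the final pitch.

C4

An augmented seventh down from B#4 is C4.
C4 down an augmented fourth → Gb3 (6 semitones).
Up an augmented fourth from Gb3: C4 (6 semitones up).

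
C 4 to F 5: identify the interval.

C to F spans four letter names (C-D-E-F), plus an octave — that makes it an eleventh of some quality.
C4 to F5 is 17 semitones, matching the perfect eleventh exactly, so the quality is perfect.
(Equivalently, a compound perfect fourth: a perfect fourth plus an octave.)

perfect eleventh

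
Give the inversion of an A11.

diminished 5th

First reduce the compound augmented eleventh to its simple form, an augmented fourth.
Interval numbers invert to sum to nine: 4 + 5 = 9, so a fourth inverts to a fifth.
Quality inverts too: augmented becomes diminished. That makes the inversion a diminished fifth.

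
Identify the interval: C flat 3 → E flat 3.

M3

C to E spans three letter names (C-D-E) — that makes it a third of some quality.
The major third spans 4 semitones, and Cb3 to Eb3 is exactly 4 semitones — so this is a major third.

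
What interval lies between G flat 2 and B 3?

augmented tenth

G to B spans three letter names (G-A-B), plus an octave — that makes it a tenth of some quality.
Gb2 to B3 spans 17 semitones — one semitone wider than the major tenth (16) — giving an augmented tenth.
(Equivalently, a compound augmented third: an augmented third plus an octave.)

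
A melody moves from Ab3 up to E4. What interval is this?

augmented 5th

A to E spans five letter names (A-B-C-D-E), so the interval is some kind of fifth.
A perfect fifth would be 7 semitones; Ab3 to E4 is 8, one semitone wider, so the interval is augmented.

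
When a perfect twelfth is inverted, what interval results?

First reduce the compound perfect twelfth to its simple form, a perfect fifth.
The rule of nine gives the new number: 9 − 5 = 4, so a fifth becomes a fourth.
Quality inverts too: perfect stays perfect. That makes the inversion a perfect fourth.

perfect 4th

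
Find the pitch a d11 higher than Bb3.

Ebb5

Four letters up from B (plus an octave) reaches E.
A diminished eleventh is 16 semitones; 16 semitones up from Bb3 gives Ebb5.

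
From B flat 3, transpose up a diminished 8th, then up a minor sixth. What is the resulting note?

Up a diminished octave from Bb3: Bbb4 (11 semitones up).
Bbb4 up a minor sixth → Gbb5 (8 semitones).

G double-flat 5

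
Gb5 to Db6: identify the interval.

G to D spans five letter names (G-A-B-C-D), so the interval is some kind of fifth.
Counting semitones, Gb5→Db6 is 7, which is the perfect fifth.

perfect fifth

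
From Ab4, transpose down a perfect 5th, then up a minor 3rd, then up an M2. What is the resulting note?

Gb4

A perfect fifth down from Ab4 is Db4.
Db4 up a minor third → Fb4 (3 semitones).
Fb4 up a major second → Gb4 (2 semitones).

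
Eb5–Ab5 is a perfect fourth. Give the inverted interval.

perfect fifth

Interval numbers invert to sum to nine: 4 + 5 = 9, so a fourth inverts to a fifth.
And perfect stays perfect under inversion, so we get a perfect fifth.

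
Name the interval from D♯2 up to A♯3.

perfect 12th

D to A spans five letter names (D-E-F-G-A), plus an octave — that makes it a twelfth of some quality.
D#2 to A#3 is 19 semitones, matching the perfect twelfth exactly, so the quality is perfect.
(Equivalently, a compound perfect fifth: a perfect fifth plus an octave.)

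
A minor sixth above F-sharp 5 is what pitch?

Six letter names up from F: D.
A minor sixth is 8 semitones; 8 semitones up from F#5 gives D6.

D 6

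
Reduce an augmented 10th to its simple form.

augmented 3rd

Each octave removed subtracts seven from the number: 10 − 7 = 3.
That makes an augmented tenth a compound augmented third — an octave plus an augmented third.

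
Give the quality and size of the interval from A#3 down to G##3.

minor 2nd

Descending from A#3 to G##3 is the same interval as ascending G##3 to A#3.
G to A spans two letter names (G-A), so the interval is some kind of second.
At 1 semitone, G##3→A#3 falls one short of a major second: minor.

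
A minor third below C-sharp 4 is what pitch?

A-sharp 3

Counting three letter names down from C lands on A.
Moving 3 semitones down from C#4 (the size of a minor third) reaches A#3.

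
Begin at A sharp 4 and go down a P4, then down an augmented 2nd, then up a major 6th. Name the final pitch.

B 4

A#4 down a perfect fourth → E#4 (5 semitones).
Down an augmented second from E#4: D4 (3 semitones down).
A major sixth up from D4 is B4.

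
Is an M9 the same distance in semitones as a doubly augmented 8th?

Yes

A major ninth spans 14 semitones, and a doubly augmented octave also spans 14 semitones — they're enharmonic.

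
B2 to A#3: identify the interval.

major seventh

B to A spans seven letter names (B-C-D-E-F-G-A) — that makes it a seventh of some quality.
B2 to A#3 is 11 semitones, matching the major seventh exactly, so the quality is major.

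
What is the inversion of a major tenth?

First reduce the compound major tenth to its simple form, a major third.
The rule of nine gives the new number: 9 − 3 = 6, so a third becomes a sixth.
And major becomes minor under inversion, so we get a minor sixth.

minor 6th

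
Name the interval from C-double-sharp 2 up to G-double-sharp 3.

C to G spans five letter names (C-D-E-F-G), plus an octave: a twelfth.
The perfect twelfth spans 19 semitones, and C##2 to G##3 is exactly 19 semitones — so this is a perfect twelfth.
(Equivalently, a compound perfect fifth: a perfect fifth plus an octave.)

P12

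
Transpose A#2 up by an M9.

Two letters up from A (plus an octave) reaches B.
A major ninth is 14 semitones; 14 semitones up from A#2 gives B#3.

B#3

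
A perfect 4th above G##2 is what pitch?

C##3

The fourth takes the letter from G up to C.
A perfect fourth spans 5 semitones, so from G##2 the target pitch is C##3.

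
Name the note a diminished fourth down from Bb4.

F#4

Counting four letter names down from B lands on F.
Moving 4 semitones down from Bb4 (the size of a diminished fourth) reaches F#4.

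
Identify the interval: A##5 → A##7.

perfect 15th

A to A is the same letter name, plus 2 octaves, so the interval is some kind of fifteenth.
Counting semitones, A##5→A##7 is 24, which is the perfect fifteenth.
(Equivalently, a compound perfect octave: a perfect octave plus an octave.)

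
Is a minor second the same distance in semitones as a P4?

No

A minor second is 1 semitone but a perfect fourth is 5 semitones — different sizes.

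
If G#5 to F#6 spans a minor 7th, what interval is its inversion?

M2

The rule of nine gives the new number: 9 − 7 = 2, so a seventh becomes a second.
Quality inverts too: minor becomes major. That makes the inversion a major second.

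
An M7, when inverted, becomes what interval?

minor second

Interval numbers invert to sum to nine: 7 + 2 = 9, so a seventh inverts to a second.
Quality inverts too: major becomes minor. That makes the inversion a minor second.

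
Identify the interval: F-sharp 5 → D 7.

m13

F to D spans six letter names (F-G-A-B-C-D), plus an octave: a thirteenth.
F#5 to D7 is 20 semitones, a half step short of the major thirteenth (21), so this is minor.
(Equivalently, a compound minor sixth: a minor sixth plus an octave.)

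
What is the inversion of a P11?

perfect 5th

First reduce the compound perfect eleventh to its simple form, a perfect fourth.
Inverted interval numbers add to nine, so a fourth pairs with a fifth (4 + 5 = 9).
And perfect stays perfect under inversion, so we get a perfect fifth.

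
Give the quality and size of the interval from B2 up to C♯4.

major ninth

B to C spans two letter names (B-C), plus an octave, so the interval is some kind of ninth.
The major ninth spans 14 semitones, and B2 to C#4 is exactly 14 semitones — so this is a major ninth.
(Equivalently, a compound major second: a major second plus an octave.)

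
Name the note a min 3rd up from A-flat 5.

Three letter names up from A: C.
Moving 3 semitones up from Ab5 (the size of a minor third) reaches Cb6.

C-flat 6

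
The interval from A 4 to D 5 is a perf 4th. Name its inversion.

Interval numbers invert to sum to nine: 4 + 5 = 9, so a fourth inverts to a fifth.
The quality also flips — perfect stays perfect — giving a perfect fifth.

P5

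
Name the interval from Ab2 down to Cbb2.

augmented sixth

Descending from Ab2 to Cbb2 is the same interval as ascending Cbb2 to Ab2.
C to A spans six letter names (C-D-E-F-G-A): a sixth.
A major sixth would be 9 semitones; Cbb2 to Ab2 is 10, one semitone wider, so the interval is augmented.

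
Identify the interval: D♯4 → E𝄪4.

augmented 2nd

D to E spans two letter names (D-E): a second.
D#4 to E##4 spans 3 semitones — one semitone wider than the major second (2) — giving an augmented second.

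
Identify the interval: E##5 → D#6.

E to D spans seven letter names (E-F-G-A-B-C-D), so the interval is some kind of seventh.
A major seventh would be 11 semitones; E##5 to D#6 is 9, two semitones narrower, so the interval is diminished.

diminished seventh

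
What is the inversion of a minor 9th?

major 7th

First reduce the compound minor ninth to its simple form, a minor second.
The rule of nine gives the new number: 9 − 2 = 7, so a second becomes a seventh.
Quality inverts too: minor becomes major. That makes the inversion a major seventh.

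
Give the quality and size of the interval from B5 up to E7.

B to E spans four letter names (B-C-D-E), plus an octave: an eleventh.
B5 to E7 is 17 semitones, matching the perfect eleventh exactly, so the quality is perfect.
(Equivalently, a compound perfect fourth: a perfect fourth plus an octave.)

P11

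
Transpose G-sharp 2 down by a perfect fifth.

Five letter names down from G: C.
A perfect fifth is 7 semitones; 7 semitones down from G#2 gives C#2.

C-sharp 2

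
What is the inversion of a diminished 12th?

augmented fourth

First reduce the compound diminished twelfth to its simple form, a diminished fifth.
Interval numbers invert to sum to nine: 5 + 4 = 9, so a fifth inverts to a fourth.
The quality also flips — diminished becomes augmented — giving an augmented fourth.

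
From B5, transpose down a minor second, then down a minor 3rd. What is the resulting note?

F##5

A minor second down from B5 is A#5.
A#5 down a minor third → F##5 (3 semitones).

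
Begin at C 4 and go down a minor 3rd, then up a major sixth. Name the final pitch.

A minor third down from C4 is A3.
Up a major sixth from A3: F#4 (9 semitones up).

F sharp 4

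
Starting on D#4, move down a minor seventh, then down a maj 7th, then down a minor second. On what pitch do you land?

E#2

A minor seventh down from D#4 is E#3.
E#3 down a major seventh → F#2 (11 semitones).
A minor second down from F#2 is E#2.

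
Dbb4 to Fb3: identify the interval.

minor sixth

Descending from Dbb4 to Fb3 is the same interval as ascending Fb3 to Dbb4.
F to D spans six letter names (F-G-A-B-C-D), so the interval is some kind of sixth.
A major sixth would be 9 semitones, but Fb3 to Dbb4 is 8 — one semitone narrower, making it a minor sixth.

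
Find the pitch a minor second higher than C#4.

The second takes the letter from C up to D.
A minor second is 1 semitone; 1 semitone up from C#4 gives D4.

D4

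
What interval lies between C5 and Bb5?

C to B spans seven letter names (C-D-E-F-G-A-B): a seventh.
A major seventh would be 11 semitones, but C5 to Bb5 is 10 — one semitone narrower, making it a minor seventh.

minor 7th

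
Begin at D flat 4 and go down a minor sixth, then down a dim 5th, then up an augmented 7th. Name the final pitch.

A double-sharp 3

Down a minor sixth from Db4: F3 (8 semitones down).
F3 down a diminished fifth → B2 (6 semitones).
An augmented seventh up from B2 is A##3.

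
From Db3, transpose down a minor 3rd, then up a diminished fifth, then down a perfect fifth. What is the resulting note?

Bbb2

Db3 down a minor third → Bb2 (3 semitones).
Up a diminished fifth from Bb2: Fb3 (6 semitones up).
Down a perfect fifth from Fb3: Bbb2 (7 semitones down).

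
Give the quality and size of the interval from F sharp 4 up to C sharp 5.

perfect fifth

F to C spans five letter names (F-G-A-B-C) — that makes it a fifth of some quality.
Counting semitones, F#4→C#5 is 7, which is the perfect fifth.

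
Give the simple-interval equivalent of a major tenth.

major third

Each octave removed subtracts seven from the number: 10 − 7 = 3.
So a major tenth is an octave plus a major third. The quality is unchanged.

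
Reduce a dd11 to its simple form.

doubly diminished 4th

Subtracting seven from the interval number removes an octave: 11 − 7 = 4.
So a doubly diminished eleventh is an octave plus a doubly diminished fourth. The quality is unchanged.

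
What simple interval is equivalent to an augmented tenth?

augmented 3rd

Take out an octave (7 from the number): 10 − 7 = 3.
That makes an augmented tenth a compound augmented third — an octave plus an augmented third.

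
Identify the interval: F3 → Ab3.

F to A spans three letter names (F-G-A) — that makes it a third of some quality.
F3 to Ab3 is 3 semitones, a half step short of the major third (4), so this is minor.

minor 3rd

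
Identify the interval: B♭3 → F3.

Descending from Bb3 to F3 is the same interval as ascending F3 to Bb3.
F to B spans four letter names (F-G-A-B), so the interval is some kind of fourth.
The perfect fourth spans 5 semitones, and F3 to Bb3 is exactly 5 semitones — so this is a perfect fourth.

P4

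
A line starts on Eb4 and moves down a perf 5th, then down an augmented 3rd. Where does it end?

Fbb3

A perfect fifth down from Eb4 is Ab3.
An augmented third down from Ab3 is Fbb3.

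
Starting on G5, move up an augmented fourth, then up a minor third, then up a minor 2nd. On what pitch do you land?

F6

An augmented fourth up from G5 is C#6.
Up a minor third from C#6: E6 (3 semitones up).
E6 up a minor second → F6 (1 semitone).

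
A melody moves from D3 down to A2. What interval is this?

Descending from D3 to A2 is the same interval as ascending A2 to D3.
A to D spans four letter names (A-B-C-D): a fourth.
The perfect fourth spans 5 semitones, and A2 to D3 is exactly 5 semitones — so this is a perfect fourth.

perfect fourth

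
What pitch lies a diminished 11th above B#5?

E7

Four letters up from B (plus an octave) reaches E.
A diminished eleventh spans 16 semitones, so from B#5 the target pitch is E7.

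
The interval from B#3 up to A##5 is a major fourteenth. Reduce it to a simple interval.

M7

Subtracting seven from the interval number removes an octave: 14 − 7 = 7.
That makes a major fourteenth a compound major seventh — an octave plus a major seventh.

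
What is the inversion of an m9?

major 7th

First reduce the compound minor ninth to its simple form, a minor second.
Inverted interval numbers add to nine, so a second pairs with a seventh (2 + 7 = 9).
The quality also flips — minor becomes major — giving a major seventh.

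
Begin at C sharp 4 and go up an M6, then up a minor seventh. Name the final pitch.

G sharp 5

C#4 up a major sixth → A#4 (9 semitones).
A minor seventh up from A#4 is G#5.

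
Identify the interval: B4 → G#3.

Descending from B4 to G#3 is the same interval as ascending G#3 to B4.
G to B spans three letter names (G-A-B), plus an octave, so the interval is some kind of tenth.
G#3 to B4 is 15 semitones, a half step short of the major tenth (16), so this is minor.
(Equivalently, a compound minor third: a minor third plus an octave.)

minor tenth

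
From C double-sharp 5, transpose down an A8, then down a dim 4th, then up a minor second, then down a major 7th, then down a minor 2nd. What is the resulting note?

An augmented octave down from C##5 is C#4.
A diminished fourth down from C#4 is G##3.
Up a minor second from G##3: A#3 (1 semitone up).
A#3 down a major seventh → B2 (11 semitones).
Down a minor second from B2: A#2 (1 semitone down).

A sharp 2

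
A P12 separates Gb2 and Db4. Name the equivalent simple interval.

perfect 5th

Each octave removed subtracts seven from the number: 12 − 7 = 5.
Quality carries through unchanged, so the simple form is a perfect fifth.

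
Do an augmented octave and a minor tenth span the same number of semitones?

An augmented octave spans 13 semitones; a minor tenth spans 15 semitones. They differ by 2.

No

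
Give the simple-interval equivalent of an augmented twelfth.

Subtracting seven from the interval number removes an octave: 12 − 7 = 5.
So an augmented twelfth is an octave plus an augmented fifth. The quality is unchanged.

augmented 5th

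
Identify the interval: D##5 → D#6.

diminished octave

D to D is the same letter name, plus an octave, so the interval is some kind of octave.
A perfect octave would be 12 semitones; D##5 to D#6 is 11, one semitone narrower, so the interval is diminished.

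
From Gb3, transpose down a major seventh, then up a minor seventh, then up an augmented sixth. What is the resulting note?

Eb4

Gb3 down a major seventh → Abb2 (11 semitones).
A minor seventh up from Abb2 is Gbb3.
Up an augmented sixth from Gbb3: Eb4 (10 semitones up).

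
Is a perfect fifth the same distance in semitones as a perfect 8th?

No

A perfect fifth spans 7 semitones; a perfect octave spans 12 semitones. They differ by 5.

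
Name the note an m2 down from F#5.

Two letter names down from F: E.
A minor second is 1 semitone; 1 semitone down from F#5 gives E#5.

E#5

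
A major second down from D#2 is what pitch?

The second takes the letter from D down to C.
A major second is 2 semitones; 2 semitones down from D#2 gives C#2.

C#2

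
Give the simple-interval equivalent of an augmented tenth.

Subtracting seven from the interval number removes an octave: 10 − 7 = 3.
So an augmented tenth is an octave plus an augmented third. The quality is unchanged.

A3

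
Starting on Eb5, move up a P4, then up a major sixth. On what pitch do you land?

F6

Eb5 up a perfect fourth → Ab5 (5 semitones).
A major sixth up from Ab5 is F6.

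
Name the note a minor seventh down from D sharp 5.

Seven letter names down from D: E.
Moving 10 semitones down from D#5 (the size of a minor seventh) reaches E#4.

E sharp 4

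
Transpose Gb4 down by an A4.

Dbb4

Four letter names down from G: D.
An augmented fourth is 6 semitones; 6 semitones down from Gb4 gives Dbb4.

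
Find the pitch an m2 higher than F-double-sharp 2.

G-sharp 2

Two letter names up from F: G.
Moving 1 semitone up from F##2 (the size of a minor second) reaches G#2.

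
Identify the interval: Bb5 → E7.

A11

B to E spans four letter names (B-C-D-E), plus an octave: an eleventh.
Bb5 to E7 spans 18 semitones — one semitone wider than the perfect eleventh (17) — giving an augmented eleventh.
(Equivalently, a compound augmented fourth: an augmented fourth plus an octave.)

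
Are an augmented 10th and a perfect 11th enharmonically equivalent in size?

An augmented tenth = 17 semitones = a perfect eleventh; enharmonically equal.

Yes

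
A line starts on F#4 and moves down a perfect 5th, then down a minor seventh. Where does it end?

C#3

Down a perfect fifth from F#4: B3 (7 semitones down).
B3 down a minor seventh → C#3 (10 semitones).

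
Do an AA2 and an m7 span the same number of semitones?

No

A doubly augmented second is 4 semitones but a minor seventh is 10 semitones — different sizes.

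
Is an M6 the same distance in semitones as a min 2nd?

9 semitones (major sixth) vs 1 semitone (minor second): not equal.

No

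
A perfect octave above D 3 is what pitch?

The letter stays D (same as the start), shifted an octave up.
A perfect octave spans 12 semitones, so from D3 the target pitch is D4.

D 4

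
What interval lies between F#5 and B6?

F to B spans four letter names (F-G-A-B), plus an octave: an eleventh.
Counting semitones, F#5→B6 is 17, which is the perfect eleventh.
(Equivalently, a compound perfect fourth: a perfect fourth plus an octave.)

perfect eleventh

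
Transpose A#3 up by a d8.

The letter stays A (same as the start), shifted an octave up.
A diminished octave is 11 semitones; 11 semitones up from A#3 gives A4.

A4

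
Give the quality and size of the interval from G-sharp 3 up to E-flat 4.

d6

G to E spans six letter names (G-A-B-C-D-E): a sixth.
A major sixth would be 9 semitones; G#3 to Eb4 is 7, two semitones narrower, so the interval is diminished.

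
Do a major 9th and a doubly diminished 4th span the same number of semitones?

No

A major ninth is 14 semitones but a doubly diminished fourth is 3 semitones — different sizes.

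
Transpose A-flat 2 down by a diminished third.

F-sharp 2

Counting three letter names down from A lands on F.
Moving 2 semitones down from Ab2 (the size of a diminished third) reaches F#2.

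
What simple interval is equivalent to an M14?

Take out an octave (7 from the number): 14 − 7 = 7.
Quality carries through unchanged, so the simple form is a major seventh.

M7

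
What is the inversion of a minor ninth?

M7

First reduce the compound minor ninth to its simple form, a minor second.
Interval numbers invert to sum to nine: 2 + 7 = 9, so a second inverts to a seventh.
Quality inverts too: minor becomes major. That makes the inversion a major seventh.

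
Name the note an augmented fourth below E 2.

The fourth takes the letter from E down to B.
An augmented fourth is 6 semitones; 6 semitones down from E2 gives Bb1.

B flat 1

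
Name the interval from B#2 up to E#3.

B to E spans four letter names (B-C-D-E): a fourth.
B#2 to E#3 is 5 semitones, matching the perfect fourth exactly, so the quality is perfect.

perfect 4th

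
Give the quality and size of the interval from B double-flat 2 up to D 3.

B to D spans three letter names (B-C-D), so the interval is some kind of third.
A major third would be 4 semitones; Bbb2 to D3 is 5, one semitone wider, so the interval is augmented.

A3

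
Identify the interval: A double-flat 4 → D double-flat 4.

perfect fifth

Descending from Abb4 to Dbb4 is the same interval as ascending Dbb4 to Abb4.
D to A spans five letter names (D-E-F-G-A), so the interval is some kind of fifth.
Dbb4 to Abb4 is 7 semitones, matching the perfect fifth exactly, so the quality is perfect.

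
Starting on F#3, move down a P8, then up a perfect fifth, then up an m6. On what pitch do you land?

A3

F#3 down a perfect octave → F#2 (12 semitones).
A perfect fifth up from F#2 is C#3.
A minor sixth up from C#3 is A3.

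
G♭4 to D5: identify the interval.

A5

G to D spans five letter names (G-A-B-C-D) — that makes it a fifth of some quality.
Gb4 to D5 spans 8 semitones — one semitone wider than the perfect fifth (7) — giving an augmented fifth.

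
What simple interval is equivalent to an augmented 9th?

A2

Take out an octave (7 from the number): 9 − 7 = 2.
So an augmented ninth is an octave plus an augmented second. The quality is unchanged.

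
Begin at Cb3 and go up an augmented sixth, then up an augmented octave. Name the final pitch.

A#4

Up an augmented sixth from Cb3: A3 (10 semitones up).
A3 up an augmented octave → A#4 (13 semitones).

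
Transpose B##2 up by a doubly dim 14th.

The fourteenth's letter: B up seven letter names plus an octave → A.
Moving 20 semitones up from B##2 (the size of a doubly diminished fourteenth) reaches A4.

A4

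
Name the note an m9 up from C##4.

D#5

Two letters up from C (plus an octave) reaches D.
Moving 13 semitones up from C##4 (the size of a minor ninth) reaches D#5.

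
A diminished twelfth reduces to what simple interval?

Take out an octave (7 from the number): 12 − 7 = 5.
So a diminished twelfth is an octave plus a diminished fifth. The quality is unchanged.

diminished fifth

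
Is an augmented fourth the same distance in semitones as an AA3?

An augmented fourth spans 6 semitones, and a doubly augmented third also spans 6 semitones — they're enharmonic.

Yes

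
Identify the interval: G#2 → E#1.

Descending from G#2 to E#1 is the same interval as ascending E#1 to G#2.
E to G spans three letter names (E-F-G), plus an octave, so the interval is some kind of tenth.
At 15 semitones, E#1→G#2 falls one short of a major tenth: minor.
(Equivalently, a compound minor third: a minor third plus an octave.)

minor 10th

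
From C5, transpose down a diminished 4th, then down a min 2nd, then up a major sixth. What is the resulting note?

D##5

A diminished fourth down from C5 is G#4.
G#4 down a minor second → F##4 (1 semitone).
Up a major sixth from F##4: D##5 (9 semitones up).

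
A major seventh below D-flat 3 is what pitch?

The seventh takes the letter from D down to E.
Moving 11 semitones down from Db3 (the size of a major seventh) reaches Ebb2.

E-double-flat 2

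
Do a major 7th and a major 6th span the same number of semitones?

No

A major seventh spans 11 semitones; a major sixth spans 9 semitones. They differ by 2.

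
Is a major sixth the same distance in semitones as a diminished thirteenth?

No

A major sixth spans 9 semitones; a diminished thirteenth spans 19 semitones. They differ by 10.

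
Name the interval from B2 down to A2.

Descending from B2 to A2 is the same interval as ascending A2 to B2.
A to B spans two letter names (A-B) — that makes it a second of some quality.
A2 to B2 is 2 semitones, matching the major second exactly, so the quality is major.

major 2nd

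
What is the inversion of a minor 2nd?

Interval numbers invert to sum to nine: 2 + 7 = 9, so a second inverts to a seventh.
And minor becomes major under inversion, so we get a major seventh.

major seventh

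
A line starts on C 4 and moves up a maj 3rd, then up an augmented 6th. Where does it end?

C double-sharp 5

Up a major third from C4: E4 (4 semitones up).
Up an augmented sixth from E4: C##5 (10 semitones up).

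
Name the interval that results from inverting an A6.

diminished third

Interval numbers invert to sum to nine: 6 + 3 = 9, so a sixth inverts to a third.
Quality inverts too: augmented becomes diminished. That makes the inversion a diminished third.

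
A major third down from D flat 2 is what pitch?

B double-flat 1

Counting three letter names down from D lands on B.
Moving 4 semitones down from Db2 (the size of a major third) reaches Bbb1.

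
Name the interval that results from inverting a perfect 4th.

P5

The rule of nine gives the new number: 9 − 4 = 5, so a fourth becomes a fifth.
The quality also flips — perfect stays perfect — giving a perfect fifth.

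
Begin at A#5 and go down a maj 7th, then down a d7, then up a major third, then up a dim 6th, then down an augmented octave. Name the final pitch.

Down a major seventh from A#5: B4 (11 semitones down).
A diminished seventh down from B4 is C##4.
C##4 up a major third → E##4 (4 semitones).
Up a diminished sixth from E##4: C#5 (7 semitones up).
An augmented octave down from C#5 is C4.

C4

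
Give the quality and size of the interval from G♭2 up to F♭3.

G to F spans seven letter names (G-A-B-C-D-E-F): a seventh.
At 10 semitones, Gb2→Fb3 falls one short of a major seventh: minor.

minor seventh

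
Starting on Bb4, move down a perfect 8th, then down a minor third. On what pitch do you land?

Bb4 down a perfect octave → Bb3 (12 semitones).
Down a minor third from Bb3: G3 (3 semitones down).

G3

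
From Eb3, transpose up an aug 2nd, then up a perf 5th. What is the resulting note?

Eb3 up an augmented second → F#3 (3 semitones).
A perfect fifth up from F#3 is C#4.

C#4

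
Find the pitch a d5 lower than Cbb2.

Fb1

Counting five letter names down from C lands on F.
A diminished fifth is 6 semitones; 6 semitones down from Cbb2 gives Fb1.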